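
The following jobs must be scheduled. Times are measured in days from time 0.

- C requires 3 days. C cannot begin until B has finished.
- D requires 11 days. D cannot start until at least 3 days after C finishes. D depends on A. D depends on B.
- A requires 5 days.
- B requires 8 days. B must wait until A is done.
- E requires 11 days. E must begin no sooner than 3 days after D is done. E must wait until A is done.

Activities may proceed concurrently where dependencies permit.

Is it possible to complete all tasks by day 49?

Nothing blocks A, so it runs from day 0 to day 5.
After A (finishes day 5), B can start at day 5 and finishes at day 13.
After B (finishes day 13), C can start at day 13 and finishes at day 16.
D needs all of C (finishes day 16, plus 3-day gap → day 19); A (finishes day 5); B (finishes day 13). That puts its earliest start at day 19; it finishes at 19 + 11 = day 30.
E cannot start until D (finishes day 30, plus 3-day gap → day 33); A (finishes day 5). The controlling bound is day 33, so E finishes at 33 + 11 = day 44.
Every task is finished by day 44, which is no later than the deadline of 49, so the schedule is feasible.

Yes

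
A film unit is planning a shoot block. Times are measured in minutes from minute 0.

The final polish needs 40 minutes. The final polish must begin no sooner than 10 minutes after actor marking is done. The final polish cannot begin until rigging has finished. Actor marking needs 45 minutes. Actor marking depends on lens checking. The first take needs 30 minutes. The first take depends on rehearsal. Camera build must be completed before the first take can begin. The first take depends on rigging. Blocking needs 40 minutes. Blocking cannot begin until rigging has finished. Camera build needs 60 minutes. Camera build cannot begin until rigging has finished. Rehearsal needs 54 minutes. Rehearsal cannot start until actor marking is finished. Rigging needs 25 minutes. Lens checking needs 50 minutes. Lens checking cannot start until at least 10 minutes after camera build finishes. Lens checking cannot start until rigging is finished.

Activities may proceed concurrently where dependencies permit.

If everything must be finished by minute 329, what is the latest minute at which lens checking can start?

The first take has no dependents, so it just needs to finish by minute 329. Starting by 329 − 30 = minute 299 achieves that.
Rehearsal has to be done before the first take (must start by minute 299). That means finishing by minute 299, i.e. starting by 299 − 54 = minute 245.
The final polish has no dependents, so it just needs to finish by minute 329. Starting by 329 − 40 = minute 289 achieves that.
Actor marking feeds rehearsal (must start by minute 245); the final polish (must start by minute 289, minus 10-minute gap → minute 279). Taking the minimum, actor marking must finish by minute 245 and start by 245 − 45 = minute 200.
Since actor marking (must start by minute 200) depends on it, lens checking must finish by minute 200. Backing off its 50-minute duration gives a latest start of minute 150.

150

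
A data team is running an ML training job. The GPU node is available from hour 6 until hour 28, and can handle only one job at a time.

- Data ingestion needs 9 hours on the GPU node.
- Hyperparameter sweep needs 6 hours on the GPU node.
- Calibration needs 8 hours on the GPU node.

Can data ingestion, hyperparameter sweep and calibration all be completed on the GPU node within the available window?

The GPU node window is 28 − 6 = 22 hours.
Running back to back, the jobs need 9 + 6 + 8 = 23 hours on the GPU node.
Since 23 > 22, they cannot all fit.

No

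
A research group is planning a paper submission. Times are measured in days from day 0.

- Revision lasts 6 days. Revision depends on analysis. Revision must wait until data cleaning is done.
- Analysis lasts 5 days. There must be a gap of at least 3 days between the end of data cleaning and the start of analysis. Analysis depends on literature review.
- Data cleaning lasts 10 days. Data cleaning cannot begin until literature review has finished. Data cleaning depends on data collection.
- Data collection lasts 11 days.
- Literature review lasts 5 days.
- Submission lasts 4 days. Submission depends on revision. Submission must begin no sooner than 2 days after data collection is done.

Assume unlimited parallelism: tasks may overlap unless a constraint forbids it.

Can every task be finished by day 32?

No

Nothing blocks data collection, so it runs from day 0 to day 11.
Nothing blocks literature review, so it runs from day 0 to day 5.
Data cleaning cannot start until literature review (finishes day 5); data collection (finishes day 11). The controlling bound is day 11, so data cleaning finishes at 11 + 10 = day 21.
Analysis cannot start until data cleaning (finishes day 21, plus 3-day gap → day 24); literature review (finishes day 5). The controlling bound is day 24, so analysis finishes at 24 + 5 = day 29.
Revision cannot start until analysis (finishes day 29); data cleaning (finishes day 21). The controlling bound is day 29, so revision finishes at 29 + 6 = day 35.
Submission needs all of revision (finishes day 35); data collection (finishes day 11, plus 2-day gap → day 13). That puts its earliest start at day 35; it finishes at 35 + 4 = day 39.
The earliest everything can be done is day 39, which is after the deadline of 32, so it is not possible.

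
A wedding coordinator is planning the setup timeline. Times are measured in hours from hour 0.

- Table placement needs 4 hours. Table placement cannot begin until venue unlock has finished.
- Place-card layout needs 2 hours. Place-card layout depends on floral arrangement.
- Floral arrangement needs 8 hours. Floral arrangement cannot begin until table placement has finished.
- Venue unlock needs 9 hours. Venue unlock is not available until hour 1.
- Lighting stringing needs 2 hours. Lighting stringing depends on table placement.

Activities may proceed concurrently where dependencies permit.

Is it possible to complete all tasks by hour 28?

Yes

After its own release at hour 1, venue unlock can start at hour 1 and finishes at hour 10.
Table placement cannot begin until venue unlock (finishes hour 10). It runs from hour 10 to 10 + 4 = hour 14.
Lighting stringing waits on table placement (finishes hour 14), so it starts at hour 14 and finishes at 14 + 2 = hour 16.
Floral arrangement cannot begin until table placement (finishes hour 14). It runs from hour 14 to 14 + 8 = hour 22.
Place-card layout cannot begin until floral arrangement (finishes hour 22). It runs from hour 22 to 22 + 2 = hour 24.
Every task is finished by hour 24, which is no later than the deadline of 28, so the schedule is feasible.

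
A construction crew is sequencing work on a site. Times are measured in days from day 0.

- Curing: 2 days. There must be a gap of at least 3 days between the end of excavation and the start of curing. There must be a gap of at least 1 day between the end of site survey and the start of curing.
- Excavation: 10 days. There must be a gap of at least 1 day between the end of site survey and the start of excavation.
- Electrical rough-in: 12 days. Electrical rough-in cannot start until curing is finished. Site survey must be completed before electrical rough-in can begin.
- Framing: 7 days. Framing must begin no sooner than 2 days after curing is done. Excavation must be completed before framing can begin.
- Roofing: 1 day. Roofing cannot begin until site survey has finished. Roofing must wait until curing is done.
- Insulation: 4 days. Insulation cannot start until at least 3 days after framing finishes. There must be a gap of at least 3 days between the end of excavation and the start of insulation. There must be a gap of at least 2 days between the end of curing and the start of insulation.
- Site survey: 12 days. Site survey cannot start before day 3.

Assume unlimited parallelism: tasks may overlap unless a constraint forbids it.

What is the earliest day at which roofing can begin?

Site survey cannot begin until its own release at day 3. It runs from day 3 to 3 + 12 = day 15.
After site survey (finishes day 15, plus 1-day gap → day 16), excavation can start at day 16 and finishes at day 26.
Curing has to wait for excavation (finishes day 26, plus 3-day gap → day 29); site survey (finishes day 15, plus 1-day gap → day 16). The latest of these is day 29, so curing runs day 29 to 29 + 2 = day 31.
Roofing waits on site survey (finishes day 15); curing (finishes day 31). The latest of these is day 31, which is the earliest roofing can start.

31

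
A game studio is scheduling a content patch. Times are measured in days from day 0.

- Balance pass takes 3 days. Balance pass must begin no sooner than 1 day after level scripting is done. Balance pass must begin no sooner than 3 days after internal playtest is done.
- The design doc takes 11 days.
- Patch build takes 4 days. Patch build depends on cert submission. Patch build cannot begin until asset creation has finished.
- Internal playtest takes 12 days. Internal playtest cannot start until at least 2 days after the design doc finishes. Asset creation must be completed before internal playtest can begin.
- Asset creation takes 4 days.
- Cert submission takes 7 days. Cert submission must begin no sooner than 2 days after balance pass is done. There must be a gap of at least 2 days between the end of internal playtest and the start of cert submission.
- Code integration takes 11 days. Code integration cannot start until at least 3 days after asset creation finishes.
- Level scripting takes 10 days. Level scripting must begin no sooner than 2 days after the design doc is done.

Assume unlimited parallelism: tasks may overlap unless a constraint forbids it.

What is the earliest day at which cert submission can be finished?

Asset creation can start immediately at day 0; it finishes at day 4.
The design doc can start immediately at day 0; it finishes at day 11.
Internal playtest has to wait for the design doc (finishes day 11, plus 2-day gap → day 13); asset creation (finishes day 4). The latest of these is day 13, so internal playtest runs day 13 to 13 + 12 = day 25.
Level scripting waits on the design doc (finishes day 11, plus 2-day gap → day 13), so it starts at day 13 and finishes at 13 + 10 = day 23.
Balance pass has to wait for level scripting (finishes day 23, plus 1-day gap → day 24); internal playtest (finishes day 25, plus 3-day gap → day 28). The latest of these is day 28, so balance pass runs day 28 to 28 + 3 = day 31.
For cert submission: balance pass (finishes day 31, plus 2-day gap → day 33); internal playtest (finishes day 25, plus 2-day gap → day 27). Taking the maximum gives a start of day 33, and it finishes at 33 + 7 = day 40.

40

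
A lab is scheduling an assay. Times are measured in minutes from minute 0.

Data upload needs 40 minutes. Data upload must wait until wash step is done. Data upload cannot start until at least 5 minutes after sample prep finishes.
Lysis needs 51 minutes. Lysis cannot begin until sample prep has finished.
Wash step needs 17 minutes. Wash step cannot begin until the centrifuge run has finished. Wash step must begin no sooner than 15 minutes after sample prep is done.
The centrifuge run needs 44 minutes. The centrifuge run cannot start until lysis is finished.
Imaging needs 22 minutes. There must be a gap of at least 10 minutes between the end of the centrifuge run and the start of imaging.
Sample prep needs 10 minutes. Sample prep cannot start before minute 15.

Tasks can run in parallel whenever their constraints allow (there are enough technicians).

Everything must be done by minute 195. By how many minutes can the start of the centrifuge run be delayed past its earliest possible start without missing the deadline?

18

After its own release at minute 15, sample prep can start at minute 15 and finishes at minute 25.
Lysis cannot begin until sample prep (finishes minute 25). It runs from minute 25 to 25 + 51 = minute 76.
The centrifuge run cannot begin until lysis (finishes minute 76). It runs from minute 76 to 76 + 44 = minute 120.

Working backward from the deadline:
Nothing follows data upload; the deadline of minute 195 is its only limit. It must start by 195 − 40 = minute 155.
Since data upload (must start by minute 155) depends on it, wash step must finish by minute 155. Backing off its 17-minute duration gives a latest start of minute 138.
Nothing follows imaging; the deadline of minute 195 is its only limit. It must start by 195 − 22 = minute 173.
The centrifuge run feeds wash step (must start by minute 138); imaging (must start by minute 173, minus 10-minute gap → minute 163). Taking the minimum, the centrifuge run must finish by minute 138 and start by 138 − 44 = minute 94.
So the centrifuge run can start as early as minute 76 and as late as minute 94, giving 94 − 76 = 18 minutes of slack.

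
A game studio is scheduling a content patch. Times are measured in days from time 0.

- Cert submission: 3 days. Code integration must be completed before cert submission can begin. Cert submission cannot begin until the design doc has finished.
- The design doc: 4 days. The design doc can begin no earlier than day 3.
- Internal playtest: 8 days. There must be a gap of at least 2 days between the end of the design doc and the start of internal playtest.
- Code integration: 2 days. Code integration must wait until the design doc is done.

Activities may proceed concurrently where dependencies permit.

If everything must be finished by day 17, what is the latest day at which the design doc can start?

3

Cert submission must finish by day 17; it takes 3 days, so it must start by 17 − 3 = day 14.
Code integration must finish before cert submission (must start by day 14). With a 2-day duration, code integration must start by 14 − 2 = day 12.
Nothing follows internal playtest; the deadline of day 17 is its only limit. It must start by 17 − 8 = day 9.
The design doc feeds code integration (must start by day 12); internal playtest (must start by day 9, minus 2-day gap → day 7); cert submission (must start by day 14). Taking the minimum, the design doc must finish by day 7 and start by 7 − 4 = day 3.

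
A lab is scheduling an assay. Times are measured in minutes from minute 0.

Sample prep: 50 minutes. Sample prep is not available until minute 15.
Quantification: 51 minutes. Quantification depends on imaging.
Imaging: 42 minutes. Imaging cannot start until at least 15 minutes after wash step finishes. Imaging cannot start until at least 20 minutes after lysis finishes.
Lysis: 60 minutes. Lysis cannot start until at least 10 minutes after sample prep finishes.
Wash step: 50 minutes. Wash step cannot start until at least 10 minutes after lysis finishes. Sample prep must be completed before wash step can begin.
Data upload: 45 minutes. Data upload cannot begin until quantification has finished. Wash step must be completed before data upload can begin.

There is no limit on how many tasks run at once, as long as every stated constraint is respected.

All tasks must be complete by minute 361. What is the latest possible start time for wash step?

158

Data upload has no dependents, so it just needs to finish by minute 361. Starting by 361 − 45 = minute 316 achieves that.
Quantification has to be done before data upload (must start by minute 316). That means finishing by minute 316, i.e. starting by 316 − 51 = minute 265.
Imaging has to be done before quantification (must start by minute 265). That means finishing by minute 265, i.e. starting by 265 − 42 = minute 223.
Wash step must finish in time for imaging (must start by minute 223, minus 15-minute gap → minute 208); data upload (must start by minute 316). The tightest is minute 208, so wash step must start by 208 − 50 = minute 158.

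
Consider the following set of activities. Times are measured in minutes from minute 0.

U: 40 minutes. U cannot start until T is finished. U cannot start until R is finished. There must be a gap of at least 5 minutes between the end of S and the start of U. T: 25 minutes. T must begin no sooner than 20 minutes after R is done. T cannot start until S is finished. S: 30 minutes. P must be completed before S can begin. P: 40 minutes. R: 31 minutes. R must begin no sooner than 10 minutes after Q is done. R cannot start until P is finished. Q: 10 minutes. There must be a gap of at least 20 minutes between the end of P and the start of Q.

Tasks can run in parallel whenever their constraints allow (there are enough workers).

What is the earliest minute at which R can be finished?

111

P can start immediately at minute 0; it finishes at minute 40.
Q waits on P (finishes minute 40, plus 20-minute gap → minute 60), so it starts at minute 60 and finishes at 60 + 10 = minute 70.
For R: Q (finishes minute 70, plus 10-minute gap → minute 80); P (finishes minute 40). Taking the maximum gives a start of minute 80, and it finishes at 80 + 31 = minute 111.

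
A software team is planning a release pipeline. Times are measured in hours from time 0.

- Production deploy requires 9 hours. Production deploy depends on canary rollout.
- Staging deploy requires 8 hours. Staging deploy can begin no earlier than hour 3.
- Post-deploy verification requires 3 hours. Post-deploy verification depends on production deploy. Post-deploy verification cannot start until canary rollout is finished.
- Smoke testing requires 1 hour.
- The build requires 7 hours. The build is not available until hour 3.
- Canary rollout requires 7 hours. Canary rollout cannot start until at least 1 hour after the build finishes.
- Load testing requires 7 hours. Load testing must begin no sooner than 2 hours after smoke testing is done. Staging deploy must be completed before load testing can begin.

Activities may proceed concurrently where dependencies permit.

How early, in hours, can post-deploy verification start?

27

The build waits on its own release at hour 3, so it starts at hour 3 and finishes at 3 + 7 = hour 10.
Canary rollout waits on the build (finishes hour 10, plus 1-hour gap → hour 11), so it starts at hour 11 and finishes at 11 + 7 = hour 18.
Production deploy cannot begin until canary rollout (finishes hour 18). It runs from hour 18 to 18 + 9 = hour 27.
Post-deploy verification waits on production deploy (finishes hour 27); canary rollout (finishes hour 18). The latest of these is hour 27, which is the earliest post-deploy verification can start.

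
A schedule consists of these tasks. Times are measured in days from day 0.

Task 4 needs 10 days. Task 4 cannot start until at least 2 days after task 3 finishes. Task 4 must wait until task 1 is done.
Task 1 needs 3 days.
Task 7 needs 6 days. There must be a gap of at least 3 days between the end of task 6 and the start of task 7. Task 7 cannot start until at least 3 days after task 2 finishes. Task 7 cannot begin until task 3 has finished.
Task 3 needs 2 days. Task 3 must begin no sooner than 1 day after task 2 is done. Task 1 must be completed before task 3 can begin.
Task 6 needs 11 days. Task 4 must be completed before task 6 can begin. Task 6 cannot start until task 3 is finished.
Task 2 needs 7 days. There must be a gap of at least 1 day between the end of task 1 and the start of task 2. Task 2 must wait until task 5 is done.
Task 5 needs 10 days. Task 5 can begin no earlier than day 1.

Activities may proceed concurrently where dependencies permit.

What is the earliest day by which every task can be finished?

53

Task 5 waits on its own release at day 1, so it starts at day 1 and finishes at 1 + 10 = day 11.
Task 1 can start immediately at day 0; it finishes at day 3.
Task 2 cannot start until task 1 (finishes day 3, plus 1-day gap → day 4); task 5 (finishes day 11). The controlling bound is day 11, so task 2 finishes at 11 + 7 = day 18.
Task 3 needs all of task 2 (finishes day 18, plus 1-day gap → day 19); task 1 (finishes day 3). That puts its earliest start at day 19; it finishes at 19 + 2 = day 21.
Task 4 needs all of task 3 (finishes day 21, plus 2-day gap → day 23); task 1 (finishes day 3). That puts its earliest start at day 23; it finishes at 23 + 10 = day 33.
For task 6: task 4 (finishes day 33); task 3 (finishes day 21). Taking the maximum gives a start of day 33, and it finishes at 33 + 11 = day 44.
Task 7 has to wait for task 6 (finishes day 44, plus 3-day gap → day 47); task 2 (finishes day 18, plus 3-day gap → day 21); task 3 (finishes day 21). The latest of these is day 47, so task 7 runs day 47 to 47 + 6 = day 53.
All tasks are finished once the last one completes. Finish times: Task 1 at 3, Task 2 at 18, Task 3 at 21, Task 4 at 33, Task 5 at 11, Task 6 at 44, Task 7 at 53. The latest is day 53.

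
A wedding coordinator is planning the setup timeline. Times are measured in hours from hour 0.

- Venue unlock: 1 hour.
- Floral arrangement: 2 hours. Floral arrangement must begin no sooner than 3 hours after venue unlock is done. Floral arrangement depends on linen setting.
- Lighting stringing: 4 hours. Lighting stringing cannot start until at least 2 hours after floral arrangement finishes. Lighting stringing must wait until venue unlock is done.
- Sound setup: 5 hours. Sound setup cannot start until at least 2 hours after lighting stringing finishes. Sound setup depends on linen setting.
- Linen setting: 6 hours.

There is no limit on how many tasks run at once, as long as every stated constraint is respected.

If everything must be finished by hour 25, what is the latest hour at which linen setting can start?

Sound setup must finish by hour 25; it takes 5 hours, so it must start by 25 − 5 = hour 20.
Lighting stringing must finish before sound setup (must start by hour 20, minus 2-hour gap → hour 18). With a 4-hour duration, lighting stringing must start by 18 − 4 = hour 14.
Since lighting stringing (must start by hour 14, minus 2-hour gap → hour 12) depends on it, floral arrangement must finish by hour 12. Backing off its 2-hour duration gives a latest start of hour 10.
For linen setting: floral arrangement (must start by hour 10); sound setup (must start by hour 20). The most restrictive is hour 10; with a 6-hour duration, linen setting must start by hour 4.

4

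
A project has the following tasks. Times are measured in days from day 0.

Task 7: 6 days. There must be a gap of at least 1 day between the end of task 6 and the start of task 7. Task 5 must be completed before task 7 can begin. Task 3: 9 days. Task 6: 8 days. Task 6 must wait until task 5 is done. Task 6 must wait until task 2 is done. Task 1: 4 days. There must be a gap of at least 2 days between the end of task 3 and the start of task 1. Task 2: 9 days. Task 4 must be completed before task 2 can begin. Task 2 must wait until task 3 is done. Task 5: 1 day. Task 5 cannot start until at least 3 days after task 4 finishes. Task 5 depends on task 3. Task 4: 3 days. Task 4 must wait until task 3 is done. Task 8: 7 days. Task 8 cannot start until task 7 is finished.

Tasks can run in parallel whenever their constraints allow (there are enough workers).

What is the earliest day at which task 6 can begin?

Task 3 has no prerequisites, so it starts at day 0 and finishes at day 9.
Task 4 waits on task 3 (finishes day 9), so it starts at day 9 and finishes at 9 + 3 = day 12.
For task 5: task 4 (finishes day 12, plus 3-day gap → day 15); task 3 (finishes day 9). Taking the maximum gives a start of day 15, and it finishes at 15 + 1 = day 16.
Task 2 has to wait for task 4 (finishes day 12); task 3 (finishes day 9). The latest of these is day 12, so task 2 runs day 12 to 12 + 9 = day 21.
Task 6 waits on task 5 (finishes day 16); task 2 (finishes day 21). The latest of these is day 21, which is the earliest task 6 can start.

21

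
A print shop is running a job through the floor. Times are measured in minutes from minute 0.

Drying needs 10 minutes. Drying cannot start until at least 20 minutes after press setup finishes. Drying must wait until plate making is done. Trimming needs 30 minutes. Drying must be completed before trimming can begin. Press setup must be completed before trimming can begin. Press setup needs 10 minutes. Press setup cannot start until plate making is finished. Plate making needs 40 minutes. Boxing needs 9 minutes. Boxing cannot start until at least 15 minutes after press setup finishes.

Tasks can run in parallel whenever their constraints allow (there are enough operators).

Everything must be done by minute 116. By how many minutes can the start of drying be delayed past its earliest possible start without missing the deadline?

6

Plate making can start immediately at minute 0; it finishes at minute 40.
Press setup cannot begin until plate making (finishes minute 40). It runs from minute 40 to 40 + 10 = minute 50.
Drying needs all of press setup (finishes minute 50, plus 20-minute gap → minute 70); plate making (finishes minute 40). That puts its earliest start at minute 70; it finishes at 70 + 10 = minute 80.

Working backward from the deadline:
Trimming has no dependents, so it just needs to finish by minute 116. Starting by 116 − 30 = minute 86 achieves that.
Drying has to be done before trimming (must start by minute 86). That means finishing by minute 86, i.e. starting by 86 − 10 = minute 76.
So drying can start as early as minute 70 and as late as minute 76, giving 76 − 70 = 6 minutes of slack.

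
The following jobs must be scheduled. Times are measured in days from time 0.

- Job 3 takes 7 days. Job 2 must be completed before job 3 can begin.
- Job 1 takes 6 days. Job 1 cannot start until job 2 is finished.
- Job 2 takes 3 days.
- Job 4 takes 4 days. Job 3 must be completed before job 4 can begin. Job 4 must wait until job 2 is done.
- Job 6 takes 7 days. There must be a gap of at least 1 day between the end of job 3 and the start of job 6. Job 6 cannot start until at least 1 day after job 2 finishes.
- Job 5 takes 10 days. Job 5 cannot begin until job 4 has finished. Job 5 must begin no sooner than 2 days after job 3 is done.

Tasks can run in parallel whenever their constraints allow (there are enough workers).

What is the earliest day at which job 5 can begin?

Nothing blocks job 2, so it runs from day 0 to day 3.
Job 3 waits on job 2 (finishes day 3), so it starts at day 3 and finishes at 3 + 7 = day 10.
Job 4 cannot start until job 3 (finishes day 10); job 2 (finishes day 3). The controlling bound is day 10, so job 4 finishes at 10 + 4 = day 14.
Job 5 waits on job 4 (finishes day 14); job 3 (finishes day 10, plus 2-day gap → day 12). The latest of these is day 14, which is the earliest job 5 can start.

14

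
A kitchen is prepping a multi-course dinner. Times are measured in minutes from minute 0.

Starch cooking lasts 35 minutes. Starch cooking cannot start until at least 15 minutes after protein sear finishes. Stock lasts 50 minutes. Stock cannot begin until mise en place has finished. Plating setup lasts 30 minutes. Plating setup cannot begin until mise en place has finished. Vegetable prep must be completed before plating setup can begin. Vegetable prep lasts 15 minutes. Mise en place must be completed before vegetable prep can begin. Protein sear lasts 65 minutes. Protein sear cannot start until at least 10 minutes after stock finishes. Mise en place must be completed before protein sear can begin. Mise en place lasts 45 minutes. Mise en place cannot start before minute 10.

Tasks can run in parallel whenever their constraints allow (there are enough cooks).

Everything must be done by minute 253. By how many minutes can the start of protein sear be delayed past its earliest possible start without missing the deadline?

23

Mise en place waits on its own release at minute 10, so it starts at minute 10 and finishes at 10 + 45 = minute 55.
Stock waits on mise en place (finishes minute 55), so it starts at minute 55 and finishes at 55 + 50 = minute 105.
Protein sear needs all of stock (finishes minute 105, plus 10-minute gap → minute 115); mise en place (finishes minute 55). That puts its earliest start at minute 115; it finishes at 115 + 65 = minute 180.

Working backward from the deadline:
Starch cooking has no dependents, so it just needs to finish by minute 253. Starting by 253 − 35 = minute 218 achieves that.
Since starch cooking (must start by minute 218, minus 15-minute gap → minute 203) depends on it, protein sear must finish by minute 203. Backing off its 65-minute duration gives a latest start of minute 138.
So protein sear can start as early as minute 115 and as late as minute 138, giving 138 − 115 = 23 minutes of slack.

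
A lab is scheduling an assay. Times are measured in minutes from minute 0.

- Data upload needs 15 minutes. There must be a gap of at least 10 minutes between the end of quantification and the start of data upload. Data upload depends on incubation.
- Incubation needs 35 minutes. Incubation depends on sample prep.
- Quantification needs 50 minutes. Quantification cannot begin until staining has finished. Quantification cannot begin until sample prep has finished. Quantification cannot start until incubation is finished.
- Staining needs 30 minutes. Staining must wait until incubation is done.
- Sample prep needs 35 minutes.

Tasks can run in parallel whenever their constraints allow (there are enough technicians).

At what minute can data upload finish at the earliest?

175

Sample prep can start immediately at minute 0; it finishes at minute 35.
Incubation cannot begin until sample prep (finishes minute 35). It runs from minute 35 to 35 + 35 = minute 70.
Staining cannot begin until incubation (finishes minute 70). It runs from minute 70 to 70 + 30 = minute 100.
Quantification has to wait for staining (finishes minute 100); sample prep (finishes minute 35); incubation (finishes minute 70). The latest of these is minute 100, so quantification runs minute 100 to 100 + 50 = minute 150.
Data upload has to wait for quantification (finishes minute 150, plus 10-minute gap → minute 160); incubation (finishes minute 70). The latest of these is minute 160, so data upload runs minute 160 to 160 + 15 = minute 175.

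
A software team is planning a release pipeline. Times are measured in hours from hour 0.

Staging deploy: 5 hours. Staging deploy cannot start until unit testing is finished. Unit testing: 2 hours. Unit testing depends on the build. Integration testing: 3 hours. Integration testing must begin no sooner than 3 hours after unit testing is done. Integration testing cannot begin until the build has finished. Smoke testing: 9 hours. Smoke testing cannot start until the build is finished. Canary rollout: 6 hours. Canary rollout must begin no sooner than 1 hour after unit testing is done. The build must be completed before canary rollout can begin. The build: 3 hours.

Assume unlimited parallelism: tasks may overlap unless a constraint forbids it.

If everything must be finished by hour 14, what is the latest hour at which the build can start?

2

Nothing follows integration testing; the deadline of hour 14 is its only limit. It must start by 14 − 3 = hour 11.
Nothing follows staging deploy; the deadline of hour 14 is its only limit. It must start by 14 − 5 = hour 9.
Nothing follows canary rollout; the deadline of hour 14 is its only limit. It must start by 14 − 6 = hour 8.
Unit testing has several dependents: integration testing (must start by hour 11, minus 3-hour gap → hour 8); staging deploy (must start by hour 9); canary rollout (must start by hour 8, minus 1-hour gap → hour 7). The earliest of those limits is hour 7, so unit testing must start by 7 − 2 = hour 5.
Smoke testing has no dependents, so it just needs to finish by hour 14. Starting by 14 − 9 = hour 5 achieves that.
For the build: unit testing (must start by hour 5); integration testing (must start by hour 11); smoke testing (must start by hour 5); canary rollout (must start by hour 8). The most restrictive is hour 5; with a 3-hour duration, the build must start by hour 2.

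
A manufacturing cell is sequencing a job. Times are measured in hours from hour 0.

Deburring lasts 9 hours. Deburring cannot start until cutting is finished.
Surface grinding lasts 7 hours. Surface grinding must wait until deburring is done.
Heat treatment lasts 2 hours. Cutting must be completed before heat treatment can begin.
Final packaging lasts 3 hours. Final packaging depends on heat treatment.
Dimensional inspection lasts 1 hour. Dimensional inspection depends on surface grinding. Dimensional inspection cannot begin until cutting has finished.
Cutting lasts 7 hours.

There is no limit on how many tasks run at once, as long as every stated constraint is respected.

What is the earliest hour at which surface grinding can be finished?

Cutting can start immediately at hour 0; it finishes at hour 7.
Deburring cannot begin until cutting (finishes hour 7). It runs from hour 7 to 7 + 9 = hour 16.
Surface grinding waits on deburring (finishes hour 16), so it starts at hour 16 and finishes at 16 + 7 = hour 23.

23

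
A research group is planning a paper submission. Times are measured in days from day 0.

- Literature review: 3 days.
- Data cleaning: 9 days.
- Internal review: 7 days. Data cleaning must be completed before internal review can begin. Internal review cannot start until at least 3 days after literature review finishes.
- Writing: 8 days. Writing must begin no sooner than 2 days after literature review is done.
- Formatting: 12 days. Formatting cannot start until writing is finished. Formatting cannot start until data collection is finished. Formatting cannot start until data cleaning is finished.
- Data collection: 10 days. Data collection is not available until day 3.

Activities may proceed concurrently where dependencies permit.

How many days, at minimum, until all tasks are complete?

Data cleaning has no prerequisites, so it starts at day 0 and finishes at day 9.
Data collection cannot begin until its own release at day 3. It runs from day 3 to 3 + 10 = day 13.
Literature review has no prerequisites, so it starts at day 0 and finishes at day 3.
Internal review has to wait for data cleaning (finishes day 9); literature review (finishes day 3, plus 3-day gap → day 6). The latest of these is day 9, so internal review runs day 9 to 9 + 7 = day 16.
Writing waits on literature review (finishes day 3, plus 2-day gap → day 5), so it starts at day 5 and finishes at 5 + 8 = day 13.
For formatting: writing (finishes day 13); data collection (finishes day 13); data cleaning (finishes day 9). Taking the maximum gives a start of day 13, and it finishes at 13 + 12 = day 25.
All tasks are finished once the last one completes. Finish times: Literature review at 3, Data collection at 13, Data cleaning at 9, Writing at 13, Internal review at 16, Formatting at 25. The latest is day 25.

25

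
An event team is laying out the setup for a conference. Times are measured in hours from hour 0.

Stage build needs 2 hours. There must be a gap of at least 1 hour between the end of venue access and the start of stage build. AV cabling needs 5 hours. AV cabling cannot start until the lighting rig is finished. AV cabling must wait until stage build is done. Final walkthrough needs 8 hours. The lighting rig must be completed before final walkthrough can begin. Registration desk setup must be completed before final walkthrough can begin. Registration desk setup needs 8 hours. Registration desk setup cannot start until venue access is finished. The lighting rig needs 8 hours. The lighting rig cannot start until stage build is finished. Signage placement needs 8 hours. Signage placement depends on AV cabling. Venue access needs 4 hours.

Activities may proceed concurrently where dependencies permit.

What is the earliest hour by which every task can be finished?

Venue access can start immediately at hour 0; it finishes at hour 4.
After venue access (finishes hour 4), registration desk setup can start at hour 4 and finishes at hour 12.
Stage build cannot begin until venue access (finishes hour 4, plus 1-hour gap → hour 5). It runs from hour 5 to 5 + 2 = hour 7.
The lighting rig waits on stage build (finishes hour 7), so it starts at hour 7 and finishes at 7 + 8 = hour 15.
Final walkthrough needs all of the lighting rig (finishes hour 15); registration desk setup (finishes hour 12). That puts its earliest start at hour 15; it finishes at 15 + 8 = hour 23.
AV cabling needs all of the lighting rig (finishes hour 15); stage build (finishes hour 7). That puts its earliest start at hour 15; it finishes at 15 + 5 = hour 20.
After AV cabling (finishes hour 20), signage placement can start at hour 20 and finishes at hour 28.
All tasks are finished once the last one completes. Finish times: Venue access at 4, Stage build at 7, The lighting rig at 15, AV cabling at 20, Registration desk setup at 12, Signage placement at 28, Final walkthrough at 23. The latest is hour 28.

28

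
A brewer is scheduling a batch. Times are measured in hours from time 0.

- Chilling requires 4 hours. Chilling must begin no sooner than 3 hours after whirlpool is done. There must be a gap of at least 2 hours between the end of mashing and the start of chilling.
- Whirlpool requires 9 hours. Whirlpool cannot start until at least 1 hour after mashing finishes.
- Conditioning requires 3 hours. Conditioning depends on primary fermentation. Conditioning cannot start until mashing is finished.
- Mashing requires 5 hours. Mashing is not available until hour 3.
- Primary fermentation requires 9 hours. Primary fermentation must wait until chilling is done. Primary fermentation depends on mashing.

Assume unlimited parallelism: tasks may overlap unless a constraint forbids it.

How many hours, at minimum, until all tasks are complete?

37

Mashing cannot begin until its own release at hour 3. It runs from hour 3 to 3 + 5 = hour 8.
Whirlpool waits on mashing (finishes hour 8, plus 1-hour gap → hour 9), so it starts at hour 9 and finishes at 9 + 9 = hour 18.
Chilling cannot start until whirlpool (finishes hour 18, plus 3-hour gap → hour 21); mashing (finishes hour 8, plus 2-hour gap → hour 10). The controlling bound is hour 21, so chilling finishes at 21 + 4 = hour 25.
For primary fermentation: chilling (finishes hour 25); mashing (finishes hour 8). Taking the maximum gives a start of hour 25, and it finishes at 25 + 9 = hour 34.
Conditioning has to wait for primary fermentation (finishes hour 34); mashing (finishes hour 8). The latest of these is hour 34, so conditioning runs hour 34 to 34 + 3 = hour 37.
All tasks are finished once the last one completes. Finish times: Mashing at 8, Whirlpool at 18, Chilling at 25, Primary fermentation at 34, Conditioning at 37. The latest is hour 37.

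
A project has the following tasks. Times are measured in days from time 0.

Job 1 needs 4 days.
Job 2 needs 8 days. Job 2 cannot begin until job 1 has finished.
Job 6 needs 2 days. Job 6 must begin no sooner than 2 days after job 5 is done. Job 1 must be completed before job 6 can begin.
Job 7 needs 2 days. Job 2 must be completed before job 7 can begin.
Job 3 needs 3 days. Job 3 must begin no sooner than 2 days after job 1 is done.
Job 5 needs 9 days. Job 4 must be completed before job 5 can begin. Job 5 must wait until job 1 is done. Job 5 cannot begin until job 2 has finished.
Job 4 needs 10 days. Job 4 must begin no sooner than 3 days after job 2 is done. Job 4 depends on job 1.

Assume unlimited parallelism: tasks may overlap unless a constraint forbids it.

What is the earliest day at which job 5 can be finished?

Nothing blocks job 1, so it runs from day 0 to day 4.
After job 1 (finishes day 4), job 2 can start at day 4 and finishes at day 12.
For job 4: job 2 (finishes day 12, plus 3-day gap → day 15); job 1 (finishes day 4). Taking the maximum gives a start of day 15, and it finishes at 15 + 10 = day 25.
For job 5: job 4 (finishes day 25); job 1 (finishes day 4); job 2 (finishes day 12). Taking the maximum gives a start of day 25, and it finishes at 25 + 9 = day 34.

34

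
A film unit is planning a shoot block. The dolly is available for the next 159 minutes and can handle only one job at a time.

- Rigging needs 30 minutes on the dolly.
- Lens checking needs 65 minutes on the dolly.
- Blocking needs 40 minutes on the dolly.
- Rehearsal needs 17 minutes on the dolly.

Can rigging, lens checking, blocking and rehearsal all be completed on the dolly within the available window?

Running back to back, the jobs need 30 + 65 + 40 + 17 = 152 minutes on the dolly.
Since 152 ≤ 159, they fit within the window.

Yes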